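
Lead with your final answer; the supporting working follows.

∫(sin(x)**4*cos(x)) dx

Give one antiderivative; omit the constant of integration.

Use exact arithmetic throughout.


The answer is sin(x)**5/5.
Step 1. Substitute u = sin(x), turning ∫(sin(x)**4*cos(x)) dx into ∫(u**4) du: now ∫(u**4) du.
Step 2. Evaluate the standard form: now u**5/5.
Step 3. Substitute back u = sin(x): now sin(x)**5/5.
Answer: sin(x)**5/5.


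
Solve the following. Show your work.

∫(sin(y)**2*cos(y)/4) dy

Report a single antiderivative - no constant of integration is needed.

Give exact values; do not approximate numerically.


Step 1. Substitute u = sin(y), turning ∫(sin(y)**2*cos(y)/4) dy into ∫(u**2/4) du: now ∫(u**2/4) du.
Step 2. Evaluate the standard form: now u**3/12.
Step 3. Substitute back u = sin(y): now sin(y)**3/12.
Answer: sin(y)**3/12.


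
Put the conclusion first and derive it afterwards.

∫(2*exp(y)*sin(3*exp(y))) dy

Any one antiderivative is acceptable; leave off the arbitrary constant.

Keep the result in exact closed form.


The answer is -2*cos(3*exp(y))/3.
Step 1. Substitute u = exp(y), turning ∫(2*exp(y)*sin(3*exp(y))) dy into ∫(2*sin(3*u)) du: now ∫(2*sin(3*u)) du.
Step 2. Evaluate the standard form: now -2*cos(3*u)/3.
Step 3. Substitute back u = exp(y): now -2*cos(3*exp(y))/3.
Answer: -2*cos(3*exp(y))/3.


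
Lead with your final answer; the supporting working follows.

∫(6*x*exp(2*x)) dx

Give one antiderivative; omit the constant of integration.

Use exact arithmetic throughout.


The answer is 3*x*exp(2*x) - 3*exp(2*x)/2.
Step 1. Integrate ∫(6*x*exp(2*x)) dx by parts with u = x, dv = (6*exp(2*x)) dx, so v = 3*exp(2*x): now 3*x*exp(2*x) + ∫(-3*exp(2*x)) dx.
Step 2. Evaluate the standard form: now 3*x*exp(2*x) - 3*exp(2*x)/2.
Answer: 3*x*exp(2*x) - 3*exp(2*x)/2.


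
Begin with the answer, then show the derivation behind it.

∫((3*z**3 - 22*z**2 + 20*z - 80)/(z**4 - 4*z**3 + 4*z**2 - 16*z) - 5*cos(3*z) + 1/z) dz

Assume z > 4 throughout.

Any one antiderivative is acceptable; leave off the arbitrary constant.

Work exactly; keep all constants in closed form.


The answer is 6*log(z) - 2*log(z - 4) - 5*sin(3*z)/3 - atan(z/2).
Step 1. Rewrite: now ∫(1/z) dz + ∫((3*z**3 - 22*z**2 + 20*z - 80)/(z**4 - 4*z**3 + 4*z**2 - 16*z)) dz + ∫(-5*cos(3*z)) dz.
Step 2. Evaluate the standard form [assuming z > 0]: now log(z) + ∫((3*z**3 - 22*z**2 + 20*z - 80)/(z**4 - 4*z**3 + 4*z**2 - 16*z)) dz + ∫(-5*cos(3*z)) dz.
Step 3. Evaluate the standard form: now log(z) - 5*sin(3*z)/3 + ∫((3*z**3 - 22*z**2 + 20*z - 80)/(z**4 - 4*z**3 + 4*z**2 - 16*z)) dz.
Step 4. Decompose ∫((3*z**3 - 22*z**2 + 20*z - 80)/(z**4 - 4*z**3 + 4*z**2 - 16*z)) dz by partial fractions, (3*z**3 - 22*z**2 + 20*z - 80)/(z**4 - 4*z**3 + 4*z**2 - 16*z) = -2/(z**2 + 4) - 2/(z - 4) + 5/z: now log(z) - 5*sin(3*z)/3 + ∫(5/z) dz + ∫(-2/(z - 4)) dz + ∫(-2/(z**2 + 4)) dz.
Step 5. Evaluate the standard form [assuming z > 4]: now log(z) - 2*log(z - 4) - 5*sin(3*z)/3 + ∫(5/z) dz + ∫(-2/(z**2 + 4)) dz.
Step 6. Evaluate the standard form [assuming z > 0]: now 6*log(z) - 2*log(z - 4) - 5*sin(3*z)/3 + ∫(-2/(z**2 + 4)) dz.
Step 7. Evaluate the standard form: now 6*log(z) - 2*log(z - 4) - 5*sin(3*z)/3 - atan(z/2).
Answer: 6*log(z) - 2*log(z - 4) - 5*sin(3*z)/3 - atan(z/2).


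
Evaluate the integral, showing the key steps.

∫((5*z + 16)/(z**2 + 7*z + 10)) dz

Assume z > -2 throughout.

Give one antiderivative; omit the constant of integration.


Step 1. Decompose ∫((5*z + 16)/(z**2 + 7*z + 10)) dz by partial fractions, (5*z + 16)/(z**2 + 7*z + 10) = 3/(z + 5) + 2/(z + 2): now ∫(2/(z + 2)) dz + ∫(3/(z + 5)) dz.
Step 2. Evaluate the standard form [assuming z > -2]: now 2*log(z + 2) + ∫(3/(z + 5)) dz.
Step 3. Evaluate the standard form [assuming z > -5]: now 2*log(z + 2) + 3*log(z + 5).
Answer: 2*log(z + 2) + 3*log(z + 5).


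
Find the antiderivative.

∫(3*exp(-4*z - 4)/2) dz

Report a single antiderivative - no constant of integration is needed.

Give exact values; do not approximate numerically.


Answer: -3*exp(-4*z - 4)/8.


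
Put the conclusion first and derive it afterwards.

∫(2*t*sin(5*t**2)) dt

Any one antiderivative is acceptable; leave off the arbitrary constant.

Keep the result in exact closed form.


The answer is -cos(5*t**2)/5.
Step 1. Substitute u = t**2, turning ∫(2*t*sin(5*t**2)) dt into ∫(sin(5*u)) du: now ∫(sin(5*u)) du.
Step 2. Evaluate the standard form: now -cos(5*u)/5.
Step 3. Substitute back u = t**2: now -cos(5*t**2)/5.
Answer: -cos(5*t**2)/5.


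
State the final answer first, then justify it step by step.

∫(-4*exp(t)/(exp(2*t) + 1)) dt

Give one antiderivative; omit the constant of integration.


The answer is -4*atan(exp(t)).
Step 1. Substitute u = exp(t), turning ∫(-4*exp(t)/(exp(2*t) + 1)) dt into ∫(-4/(u**2 + 1)) du: now ∫(-4/(u**2 + 1)) du.
Step 2. Evaluate the standard form: now -4*atan(u).
Step 3. Substitute back u = exp(t): now -4*atan(exp(t)).
Answer: -4*atan(exp(t)).


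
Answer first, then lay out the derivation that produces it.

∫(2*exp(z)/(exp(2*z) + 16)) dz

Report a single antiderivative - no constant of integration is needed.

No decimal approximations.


The answer is atan(exp(z)/4)/2.
Step 1. Substitute u = exp(z), turning ∫(2*exp(z)/(exp(2*z) + 16)) dz into ∫(2/(u**2 + 16)) du: now ∫(2/(u**2 + 16)) du.
Step 2. Evaluate the standard form: now atan(u/4)/2.
Step 3. Substitute back u = exp(z): now atan(exp(z)/4)/2.
Answer: atan(exp(z)/4)/2.


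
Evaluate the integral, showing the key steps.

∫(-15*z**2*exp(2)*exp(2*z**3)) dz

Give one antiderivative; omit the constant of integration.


Step 1. Substitute u = z**3 + 1, turning ∫(-15*z**2*exp(2)*exp(2*z**3)) dz into ∫(-5*exp(2*u)) du: now ∫(-5*exp(2*u)) du.
Step 2. Evaluate the standard form: now -5*exp(2*u)/2.
Step 3. Substitute back u = z**3 + 1: now -5*exp(2*z**3 + 2)/2.
Answer: -5*exp(2*z**3 + 2)/2.


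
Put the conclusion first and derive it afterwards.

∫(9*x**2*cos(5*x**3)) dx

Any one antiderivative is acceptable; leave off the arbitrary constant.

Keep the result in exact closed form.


The answer is 3*sin(5*x**3)/5.
Step 1. Substitute u = x**3, turning ∫(9*x**2*cos(5*x**3)) dx into ∫(3*cos(5*u)) du: now ∫(3*cos(5*u)) du.
Step 2. Evaluate the standard form: now 3*sin(5*u)/5.
Step 3. Substitute back u = x**3: now 3*sin(5*x**3)/5.
Answer: 3*sin(5*x**3)/5.


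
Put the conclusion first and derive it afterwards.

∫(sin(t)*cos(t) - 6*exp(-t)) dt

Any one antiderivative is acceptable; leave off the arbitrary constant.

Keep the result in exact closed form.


The answer is sin(t)**2/2 + 6*exp(-t).
Step 1. Rewrite: now ∫(sin(t)*cos(t)) dt + ∫(-6*exp(-t)) dt.
Step 2. Substitute u = sin(t), turning ∫(sin(t)*cos(t)) dt into ∫(u) du: now ∫(u) du + ∫(-6*exp(-t)) dt.
Step 3. Evaluate the standard form: now u**2/2 + ∫(-6*exp(-t)) dt.
Step 4. Substitute back u = sin(t): now sin(t)**2/2 + ∫(-6*exp(-t)) dt.
Step 5. Evaluate the standard form: now sin(t)**2/2 + 6*exp(-t).
Answer: sin(t)**2/2 + 6*exp(-t).


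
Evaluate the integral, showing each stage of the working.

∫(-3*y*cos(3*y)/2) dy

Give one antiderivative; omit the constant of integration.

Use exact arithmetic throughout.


Step 1. Integrate ∫(-3*y*cos(3*y)/2) dy by parts with u = y, dv = (-3*cos(3*y)/2) dy, so v = -sin(3*y)/2: now -y*sin(3*y)/2 + ∫(sin(3*y)/2) dy.
Step 2. Evaluate the standard form: now -y*sin(3*y)/2 - cos(3*y)/6.
Answer: -y*sin(3*y)/2 - cos(3*y)/6.


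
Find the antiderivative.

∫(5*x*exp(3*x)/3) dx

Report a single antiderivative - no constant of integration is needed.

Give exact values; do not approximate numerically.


Answer: 5*x*exp(3*x)/9 - 5*exp(3*x)/27.


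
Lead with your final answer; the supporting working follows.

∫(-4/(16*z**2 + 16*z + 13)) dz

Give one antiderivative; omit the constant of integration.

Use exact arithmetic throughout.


The answer is -atan(4*z/3 + 2/3)/3.
Step 1. Substitute u = -4*z - 2, turning ∫(-4/(16*z**2 + 16*z + 13)) dz into ∫(1/(u**2 + 9)) du: now ∫(1/(u**2 + 9)) du.
Step 2. Evaluate the standard form: now atan(u/3)/3.
Step 3. Substitute back u = -4*z - 2: now -atan(4*z/3 + 2/3)/3.
Answer: -atan(4*z/3 + 2/3)/3.


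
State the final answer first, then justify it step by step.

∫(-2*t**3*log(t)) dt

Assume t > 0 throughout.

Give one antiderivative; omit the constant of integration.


The answer is -t**4*log(t)/2 + t**4/8.
Step 1. Integrate ∫(-2*t**3*log(t)) dt by parts with u = log(t), dv = (-2*t**3) dt, so v = -t**4/2 [assuming t > 0]: now -t**4*log(t)/2 + ∫(t**3/2) dt.
Step 2. Evaluate the standard form: now -t**4*log(t)/2 + t**4/8.
Answer: -t**4*log(t)/2 + t**4/8.


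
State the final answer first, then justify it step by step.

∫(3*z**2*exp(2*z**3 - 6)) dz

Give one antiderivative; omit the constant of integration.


The answer is exp(2*z**3 - 6)/2.
Step 1. Substitute u = z**3 - 3, turning ∫(3*z**2*exp(2*z**3 - 6)) dz into ∫(exp(2*u)) du: now ∫(exp(2*u)) du.
Step 2. Evaluate the standard form: now exp(2*u)/2.
Step 3. Substitute back u = z**3 - 3: now exp(2*z**3 - 6)/2.
Answer: exp(2*z**3 - 6)/2.


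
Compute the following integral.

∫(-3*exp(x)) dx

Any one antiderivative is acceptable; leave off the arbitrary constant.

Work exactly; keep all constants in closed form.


Answer: -3*exp(x).


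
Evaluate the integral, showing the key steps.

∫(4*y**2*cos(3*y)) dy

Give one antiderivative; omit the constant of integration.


Step 1. Integrate ∫(4*y**2*cos(3*y)) dy by parts with u = y**2, dv = (4*cos(3*y)) dy, so v = 4*sin(3*y)/3: now 4*y**2*sin(3*y)/3 + ∫(-8*y*sin(3*y)/3) dy.
Step 2. Integrate ∫(-8*y*sin(3*y)/3) dy by parts with u = y, dv = (-8*sin(3*y)/3) dy, so v = 8*cos(3*y)/9: now 4*y**2*sin(3*y)/3 + 8*y*cos(3*y)/9 + ∫(-8*cos(3*y)/9) dy.
Step 3. Evaluate the standard form: now 4*y**2*sin(3*y)/3 + 8*y*cos(3*y)/9 - 8*sin(3*y)/27.
Answer: 4*y**2*sin(3*y)/3 + 8*y*cos(3*y)/9 - 8*sin(3*y)/27.


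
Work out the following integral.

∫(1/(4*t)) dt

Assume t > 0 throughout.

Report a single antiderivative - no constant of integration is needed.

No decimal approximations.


Answer: log(t)/4.


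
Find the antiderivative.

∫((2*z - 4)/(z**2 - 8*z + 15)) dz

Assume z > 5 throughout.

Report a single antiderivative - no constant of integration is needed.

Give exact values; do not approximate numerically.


Answer: 3*log(z - 5) - log(z - 3).


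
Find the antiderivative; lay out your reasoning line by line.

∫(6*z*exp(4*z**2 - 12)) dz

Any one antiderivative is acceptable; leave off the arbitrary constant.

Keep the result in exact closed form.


Step 1. Substitute u = z**2 - 3, turning ∫(6*z*exp(4*z**2 - 12)) dz into ∫(3*exp(4*u)) du: now ∫(3*exp(4*u)) du.
Step 2. Evaluate the standard form: now 3*exp(4*u)/4.
Step 3. Substitute back u = z**2 - 3: now 3*exp(4*z**2 - 12)/4.
Answer: 3*exp(4*z**2 - 12)/4.


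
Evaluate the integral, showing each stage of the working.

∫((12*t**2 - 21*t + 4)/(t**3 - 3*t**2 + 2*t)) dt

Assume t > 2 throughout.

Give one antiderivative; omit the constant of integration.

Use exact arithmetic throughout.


Step 1. Decompose ∫((12*t**2 - 21*t + 4)/(t**3 - 3*t**2 + 2*t)) dt by partial fractions, (12*t**2 - 21*t + 4)/(t**3 - 3*t**2 + 2*t) = 5/(t - 1) + 5/(t - 2) + 2/t: now ∫(2/t) dt + ∫(5/(t - 2)) dt + ∫(5/(t - 1)) dt.
Step 2. Evaluate the standard form [assuming t > 1]: now 5*log(t - 1) + ∫(2/t) dt + ∫(5/(t - 2)) dt.
Step 3. Evaluate the standard form [assuming t > 2]: now 5*log(t - 2) + 5*log(t - 1) + ∫(2/t) dt.
Step 4. Evaluate the standard form [assuming t > 0]: now 2*log(t) + 5*log(t - 2) + 5*log(t - 1).
Answer: 2*log(t) + 5*log(t - 2) + 5*log(t - 1).


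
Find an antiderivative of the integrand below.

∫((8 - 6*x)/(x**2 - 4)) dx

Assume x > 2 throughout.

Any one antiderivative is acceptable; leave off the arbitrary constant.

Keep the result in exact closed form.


Answer: -log(x - 2) - 5*log(x + 2).


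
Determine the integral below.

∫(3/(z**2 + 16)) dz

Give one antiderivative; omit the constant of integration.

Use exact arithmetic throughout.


Answer: 3*atan(z/4)/4.


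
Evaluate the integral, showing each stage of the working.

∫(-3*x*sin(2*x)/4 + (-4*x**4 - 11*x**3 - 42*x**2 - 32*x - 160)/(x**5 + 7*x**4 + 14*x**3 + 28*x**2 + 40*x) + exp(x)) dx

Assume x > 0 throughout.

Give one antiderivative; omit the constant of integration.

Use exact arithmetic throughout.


Step 1. Rewrite: now ∫(-3*x*sin(2*x)/4) dx + ∫((-4*x**4 - 11*x**3 - 42*x**2 - 32*x - 160)/(x**5 + 7*x**4 + 14*x**3 + 28*x**2 + 40*x)) dx + ∫(exp(x)) dx.
Step 2. Evaluate the standard form: now exp(x) + ∫(-3*x*sin(2*x)/4) dx + ∫((-4*x**4 - 11*x**3 - 42*x**2 - 32*x - 160)/(x**5 + 7*x**4 + 14*x**3 + 28*x**2 + 40*x)) dx.
Step 3. Decompose ∫((-4*x**4 - 11*x**3 - 42*x**2 - 32*x - 160)/(x**5 + 7*x**4 + 14*x**3 + 28*x**2 + 40*x)) dx by partial fractions, (-4*x**4 - 11*x**3 - 42*x**2 - 32*x - 160)/(x**5 + 7*x**4 + 14*x**3 + 28*x**2 + 40*x) = 2/(x**2 + 4) - 5/(x + 5) + 5/(x + 2) - 4/x: now exp(x) + ∫(-4/x) dx + ∫(-3*x*sin(2*x)/4) dx + ∫(5/(x + 2)) dx + ∫(-5/(x + 5)) dx + ∫(2/(x**2 + 4)) dx.
Step 4. Evaluate the standard form [assuming x > -5]: now exp(x) - 5*log(x + 5) + ∫(-4/x) dx + ∫(-3*x*sin(2*x)/4) dx + ∫(5/(x + 2)) dx + ∫(2/(x**2 + 4)) dx.
Step 5. Evaluate the standard form [assuming x > -2]: now exp(x) + 5*log(x + 2) - 5*log(x + 5) + ∫(-4/x) dx + ∫(-3*x*sin(2*x)/4) dx + ∫(2/(x**2 + 4)) dx.
Step 6. Evaluate the standard form [assuming x > 0]: now exp(x) - 4*log(x) + 5*log(x + 2) - 5*log(x + 5) + ∫(-3*x*sin(2*x)/4) dx + ∫(2/(x**2 + 4)) dx.
Step 7. Evaluate the standard form: now exp(x) - 4*log(x) + 5*log(x + 2) - 5*log(x + 5) + atan(x/2) + ∫(-3*x*sin(2*x)/4) dx.
Step 8. Integrate ∫(-3*x*sin(2*x)/4) dx by parts with u = x, dv = (-3*sin(2*x)/4) dx, so v = 3*cos(2*x)/8: now 3*x*cos(2*x)/8 + exp(x) - 4*log(x) + 5*log(x + 2) - 5*log(x + 5) + atan(x/2) + ∫(-3*cos(2*x)/8) dx.
Step 9. Evaluate the standard form: now 3*x*cos(2*x)/8 + exp(x) - 4*log(x) + 5*log(x + 2) - 5*log(x + 5) - 3*sin(2*x)/16 + atan(x/2).
Answer: 3*x*cos(2*x)/8 + exp(x) - 4*log(x) + 5*log(x + 2) - 5*log(x + 5) - 3*sin(2*x)/16 + atan(x/2).


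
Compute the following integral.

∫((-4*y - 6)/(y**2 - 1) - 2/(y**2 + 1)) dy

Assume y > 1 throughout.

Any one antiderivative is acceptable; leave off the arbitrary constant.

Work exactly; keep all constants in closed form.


Answer: -5*log(y - 1) + log(y + 1) - 2*atan(y).


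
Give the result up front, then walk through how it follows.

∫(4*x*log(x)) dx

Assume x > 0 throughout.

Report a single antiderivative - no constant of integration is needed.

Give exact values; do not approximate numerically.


The answer is 2*x**2*log(x) - x**2.
Step 1. Integrate ∫(4*x*log(x)) dx by parts with u = log(x), dv = (4*x) dx, so v = 2*x**2 [assuming x > 0]: now 2*x**2*log(x) + ∫(-2*x) dx.
Step 2. Evaluate the standard form: now 2*x**2*log(x) - x**2.
Answer: 2*x**2*log(x) - x**2.


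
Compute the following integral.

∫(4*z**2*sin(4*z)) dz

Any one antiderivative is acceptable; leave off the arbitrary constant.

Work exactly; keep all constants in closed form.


Answer: -z**2*cos(4*z) + z*sin(4*z)/2 + cos(4*z)/8.


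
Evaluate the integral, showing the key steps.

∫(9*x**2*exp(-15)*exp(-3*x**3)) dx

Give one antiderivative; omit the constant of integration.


Step 1. Substitute u = x**3 + 5, turning ∫(9*x**2*exp(-15)*exp(-3*x**3)) dx into ∫(3*exp(-3*u)) du: now ∫(3*exp(-3*u)) du.
Step 2. Evaluate the standard form: now -exp(-3*u).
Step 3. Substitute back u = x**3 + 5: now -exp(-3*x**3 - 15).
Answer: -exp(-3*x**3 - 15).


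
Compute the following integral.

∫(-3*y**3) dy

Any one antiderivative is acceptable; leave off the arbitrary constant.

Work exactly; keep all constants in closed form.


Answer: -3*y**4/4.


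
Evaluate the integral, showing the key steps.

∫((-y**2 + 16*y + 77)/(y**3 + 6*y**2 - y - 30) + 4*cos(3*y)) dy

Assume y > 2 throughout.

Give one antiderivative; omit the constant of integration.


Step 1. Rewrite: now ∫((-y**2 + 16*y + 77)/(y**3 + 6*y**2 - y - 30)) dy + ∫(4*cos(3*y)) dy.
Step 2. Decompose ∫((-y**2 + 16*y + 77)/(y**3 + 6*y**2 - y - 30)) dy by partial fractions, (-y**2 + 16*y + 77)/(y**3 + 6*y**2 - y - 30) = -2/(y + 5) - 2/(y + 3) + 3/(y - 2): now ∫(3/(y - 2)) dy + ∫(-2/(y + 3)) dy + ∫(-2/(y + 5)) dy + ∫(4*cos(3*y)) dy.
Step 3. Evaluate the standard form [assuming y > -5]: now -2*log(y + 5) + ∫(3/(y - 2)) dy + ∫(-2/(y + 3)) dy + ∫(4*cos(3*y)) dy.
Step 4. Evaluate the standard form [assuming y > 2]: now 3*log(y - 2) - 2*log(y + 5) + ∫(-2/(y + 3)) dy + ∫(4*cos(3*y)) dy.
Step 5. Evaluate the standard form [assuming y > -3]: now 3*log(y - 2) - 2*log(y + 3) - 2*log(y + 5) + ∫(4*cos(3*y)) dy.
Step 6. Evaluate the standard form: now 3*log(y - 2) - 2*log(y + 3) - 2*log(y + 5) + 4*sin(3*y)/3.
Answer: 3*log(y - 2) - 2*log(y + 3) - 2*log(y + 5) + 4*sin(3*y)/3.


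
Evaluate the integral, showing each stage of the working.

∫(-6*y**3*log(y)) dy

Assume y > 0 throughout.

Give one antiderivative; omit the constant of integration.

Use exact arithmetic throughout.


Step 1. Integrate ∫(-6*y**3*log(y)) dy by parts with u = log(y), dv = (-6*y**3) dy, so v = -3*y**4/2 [assuming y > 0]: now -3*y**4*log(y)/2 + ∫(3*y**3/2) dy.
Step 2. Evaluate the standard form: now -3*y**4*log(y)/2 + 3*y**4/8.
Answer: -3*y**4*log(y)/2 + 3*y**4/8.


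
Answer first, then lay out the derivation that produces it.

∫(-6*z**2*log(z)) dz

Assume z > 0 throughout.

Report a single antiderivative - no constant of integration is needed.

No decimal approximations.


The answer is -2*z**3*log(z) + 2*z**3/3.
Step 1. Integrate ∫(-6*z**2*log(z)) dz by parts with u = log(z), dv = (-6*z**2) dz, so v = -2*z**3 [assuming z > 0]: now -2*z**3*log(z) + ∫(2*z**2) dz.
Step 2. Evaluate the standard form: now -2*z**3*log(z) + 2*z**3/3.
Answer: -2*z**3*log(z) + 2*z**3/3.


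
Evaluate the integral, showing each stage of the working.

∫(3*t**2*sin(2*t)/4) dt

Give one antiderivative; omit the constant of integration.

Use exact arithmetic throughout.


Step 1. Integrate ∫(3*t**2*sin(2*t)/4) dt by parts with u = t**2, dv = (3*sin(2*t)/4) dt, so v = -3*cos(2*t)/8: now -3*t**2*cos(2*t)/8 + ∫(3*t*cos(2*t)/4) dt.
Step 2. Integrate ∫(3*t*cos(2*t)/4) dt by parts with u = t, dv = (3*cos(2*t)/4) dt, so v = 3*sin(2*t)/8: now -3*t**2*cos(2*t)/8 + 3*t*sin(2*t)/8 + ∫(-3*sin(2*t)/8) dt.
Step 3. Evaluate the standard form: now -3*t**2*cos(2*t)/8 + 3*t*sin(2*t)/8 + 3*cos(2*t)/16.
Answer: -3*t**2*cos(2*t)/8 + 3*t*sin(2*t)/8 + 3*cos(2*t)/16.


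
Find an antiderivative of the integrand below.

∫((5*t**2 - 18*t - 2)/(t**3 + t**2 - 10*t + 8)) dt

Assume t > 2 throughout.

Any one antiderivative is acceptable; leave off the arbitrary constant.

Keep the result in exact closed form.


Answer: -3*log(t - 2) + 3*log(t - 1) + 5*log(t + 4).


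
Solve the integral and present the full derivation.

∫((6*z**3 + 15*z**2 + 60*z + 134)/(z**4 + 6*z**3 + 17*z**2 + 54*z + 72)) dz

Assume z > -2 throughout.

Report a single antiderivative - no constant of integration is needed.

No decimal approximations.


Step 1. Decompose ∫((6*z**3 + 15*z**2 + 60*z + 134)/(z**4 + 6*z**3 + 17*z**2 + 54*z + 72)) dz by partial fractions, (6*z**3 + 15*z**2 + 60*z + 134)/(z**4 + 6*z**3 + 17*z**2 + 54*z + 72) = 1/(z**2 + 9) + 5/(z + 4) + 1/(z + 2): now ∫(1/(z + 2)) dz + ∫(5/(z + 4)) dz + ∫(1/(z**2 + 9)) dz.
Step 2. Evaluate the standard form [assuming z > -4]: now 5*log(z + 4) + ∫(1/(z + 2)) dz + ∫(1/(z**2 + 9)) dz.
Step 3. Evaluate the standard form [assuming z > -2]: now log(z + 2) + 5*log(z + 4) + ∫(1/(z**2 + 9)) dz.
Step 4. Evaluate the standard form: now log(z + 2) + 5*log(z + 4) + atan(z/3)/3.
Answer: log(z + 2) + 5*log(z + 4) + atan(z/3)/3.


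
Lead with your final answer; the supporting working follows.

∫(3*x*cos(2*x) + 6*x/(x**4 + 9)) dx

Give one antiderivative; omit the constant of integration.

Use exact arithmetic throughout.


The answer is 3*x*sin(2*x)/2 + 3*cos(2*x)/4 + atan(x**2/3).
Step 1. Rewrite: now ∫(6*x/(x**4 + 9)) dx + ∫(3*x*cos(2*x)) dx.
Step 2. Integrate ∫(3*x*cos(2*x)) dx by parts with u = x, dv = (3*cos(2*x)) dx, so v = 3*sin(2*x)/2: now 3*x*sin(2*x)/2 + ∫(6*x/(x**4 + 9)) dx + ∫(-3*sin(2*x)/2) dx.
Step 3. Evaluate the standard form: now 3*x*sin(2*x)/2 + 3*cos(2*x)/4 + ∫(6*x/(x**4 + 9)) dx.
Step 4. Substitute u = x**2, turning ∫(6*x/(x**4 + 9)) dx into ∫(3/(u**2 + 9)) du: now 3*x*sin(2*x)/2 + 3*cos(2*x)/4 + ∫(3/(u**2 + 9)) du.
Step 5. Evaluate the standard form: now 3*x*sin(2*x)/2 + 3*cos(2*x)/4 + atan(u/3).
Step 6. Substitute back u = x**2: now 3*x*sin(2*x)/2 + 3*cos(2*x)/4 + atan(x**2/3).
Answer: 3*x*sin(2*x)/2 + 3*cos(2*x)/4 + atan(x**2/3).


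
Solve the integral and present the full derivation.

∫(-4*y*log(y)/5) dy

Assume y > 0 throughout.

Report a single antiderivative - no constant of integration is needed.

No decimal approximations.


Step 1. Integrate ∫(-4*y*log(y)/5) dy by parts with u = log(y), dv = (-4*y/5) dy, so v = -2*y**2/5 [assuming y > 0]: now -2*y**2*log(y)/5 + ∫(2*y/5) dy.
Step 2. Evaluate the standard form: now -2*y**2*log(y)/5 + y**2/5.
Answer: -2*y**2*log(y)/5 + y**2/5.


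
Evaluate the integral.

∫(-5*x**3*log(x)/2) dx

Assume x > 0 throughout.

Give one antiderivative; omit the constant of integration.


Answer: -5*x**4*log(x)/8 + 5*x**4/32.


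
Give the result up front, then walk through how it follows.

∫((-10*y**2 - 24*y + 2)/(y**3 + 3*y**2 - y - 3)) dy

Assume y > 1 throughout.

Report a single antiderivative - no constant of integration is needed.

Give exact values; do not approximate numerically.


The answer is -4*log(y - 1) - 4*log(y + 1) - 2*log(y + 3).
Step 1. Decompose ∫((-10*y**2 - 24*y + 2)/(y**3 + 3*y**2 - y - 3)) dy by partial fractions, (-10*y**2 - 24*y + 2)/(y**3 + 3*y**2 - y - 3) = -2/(y + 3) - 4/(y + 1) - 4/(y - 1): now ∫(-4/(y - 1)) dy + ∫(-4/(y + 1)) dy + ∫(-2/(y + 3)) dy.
Step 2. Evaluate the standard form [assuming y > -3]: now -2*log(y + 3) + ∫(-4/(y - 1)) dy + ∫(-4/(y + 1)) dy.
Step 3. Evaluate the standard form [assuming y > -1]: now -4*log(y + 1) - 2*log(y + 3) + ∫(-4/(y - 1)) dy.
Step 4. Evaluate the standard form [assuming y > 1]: now -4*log(y - 1) - 4*log(y + 1) - 2*log(y + 3).
Answer: -4*log(y - 1) - 4*log(y + 1) - 2*log(y + 3).


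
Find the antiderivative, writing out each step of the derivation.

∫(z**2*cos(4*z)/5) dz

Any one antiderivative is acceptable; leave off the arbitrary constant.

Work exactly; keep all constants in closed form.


Step 1. Integrate ∫(z**2*cos(4*z)/5) dz by parts with u = z**2, dv = (cos(4*z)/5) dz, so v = sin(4*z)/20: now z**2*sin(4*z)/20 + ∫(-z*sin(4*z)/10) dz.
Step 2. Integrate ∫(-z*sin(4*z)/10) dz by parts with u = z, dv = (-sin(4*z)/10) dz, so v = cos(4*z)/40: now z**2*sin(4*z)/20 + z*cos(4*z)/40 + ∫(-cos(4*z)/40) dz.
Step 3. Evaluate the standard form: now z**2*sin(4*z)/20 + z*cos(4*z)/40 - sin(4*z)/160.
Answer: z**2*sin(4*z)/20 + z*cos(4*z)/40 - sin(4*z)/160.


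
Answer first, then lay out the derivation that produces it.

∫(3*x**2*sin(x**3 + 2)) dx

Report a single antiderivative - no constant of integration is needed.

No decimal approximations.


The answer is -cos(x**3 + 2).
Step 1. Substitute u = x**3 + 2, turning ∫(3*x**2*sin(x**3 + 2)) dx into ∫(sin(u)) du: now ∫(sin(u)) du.
Step 2. Evaluate the standard form: now -cos(u).
Step 3. Substitute back u = x**3 + 2: now -cos(x**3 + 2).
Answer: -cos(x**3 + 2).


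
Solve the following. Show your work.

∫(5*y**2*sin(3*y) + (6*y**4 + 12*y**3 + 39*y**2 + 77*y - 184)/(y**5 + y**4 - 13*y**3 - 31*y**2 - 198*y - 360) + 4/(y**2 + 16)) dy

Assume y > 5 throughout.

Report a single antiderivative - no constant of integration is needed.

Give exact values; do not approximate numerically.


Step 1. Rewrite: now ∫(5*y**2*sin(3*y)) dy + ∫((6*y**4 + 12*y**3 + 39*y**2 + 77*y - 184)/(y**5 + y**4 - 13*y**3 - 31*y**2 - 198*y - 360)) dy + ∫(4/(y**2 + 16)) dy.
Step 2. Integrate ∫(5*y**2*sin(3*y)) dy by parts with u = y**2, dv = (5*sin(3*y)) dy, so v = -5*cos(3*y)/3: now -5*y**2*cos(3*y)/3 + ∫(10*y*cos(3*y)/3) dy + ∫((6*y**4 + 12*y**3 + 39*y**2 + 77*y - 184)/(y**5 + y**4 - 13*y**3 - 31*y**2 - 198*y - 360)) dy + ∫(4/(y**2 + 16)) dy.
Step 3. Integrate ∫(10*y*cos(3*y)/3) dy by parts with u = y, dv = (10*cos(3*y)/3) dy, so v = 10*sin(3*y)/9: now -5*y**2*cos(3*y)/3 + 10*y*sin(3*y)/9 + ∫((6*y**4 + 12*y**3 + 39*y**2 + 77*y - 184)/(y**5 + y**4 - 13*y**3 - 31*y**2 - 198*y - 360)) dy + ∫(4/(y**2 + 16)) dy + ∫(-10*sin(3*y)/9) dy.
Step 4. Evaluate the standard form: now -5*y**2*cos(3*y)/3 + 10*y*sin(3*y)/9 + 10*cos(3*y)/27 + ∫((6*y**4 + 12*y**3 + 39*y**2 + 77*y - 184)/(y**5 + y**4 - 13*y**3 - 31*y**2 - 198*y - 360)) dy + ∫(4/(y**2 + 16)) dy.
Step 5. Decompose ∫((6*y**4 + 12*y**3 + 39*y**2 + 77*y - 184)/(y**5 + y**4 - 13*y**3 - 31*y**2 - 198*y - 360)) dy by partial fractions, (6*y**4 + 12*y**3 + 39*y**2 + 77*y - 184)/(y**5 + y**4 - 13*y**3 - 31*y**2 - 198*y - 360) = 1/(y**2 + 9) + 2/(y + 4) + 1/(y + 2) + 3/(y - 5): now -5*y**2*cos(3*y)/3 + 10*y*sin(3*y)/9 + 10*cos(3*y)/27 + ∫(3/(y - 5)) dy + ∫(1/(y + 2)) dy + ∫(2/(y + 4)) dy + ∫(1/(y**2 + 9)) dy + ∫(4/(y**2 + 16)) dy.
Step 6. Evaluate the standard form [assuming y > 5]: now -5*y**2*cos(3*y)/3 + 10*y*sin(3*y)/9 + 3*log(y - 5) + 10*cos(3*y)/27 + ∫(1/(y + 2)) dy + ∫(2/(y + 4)) dy + ∫(1/(y**2 + 9)) dy + ∫(4/(y**2 + 16)) dy.
Step 7. Evaluate the standard form [assuming y > -4]: now -5*y**2*cos(3*y)/3 + 10*y*sin(3*y)/9 + 3*log(y - 5) + 2*log(y + 4) + 10*cos(3*y)/27 + ∫(1/(y + 2)) dy + ∫(1/(y**2 + 9)) dy + ∫(4/(y**2 + 16)) dy.
Step 8. Evaluate the standard form [assuming y > -2]: now -5*y**2*cos(3*y)/3 + 10*y*sin(3*y)/9 + 3*log(y - 5) + log(y + 2) + 2*log(y + 4) + 10*cos(3*y)/27 + ∫(1/(y**2 + 9)) dy + ∫(4/(y**2 + 16)) dy.
Step 9. Evaluate the standard form: now -5*y**2*cos(3*y)/3 + 10*y*sin(3*y)/9 + 3*log(y - 5) + log(y + 2) + 2*log(y + 4) + 10*cos(3*y)/27 + atan(y/3)/3 + ∫(4/(y**2 + 16)) dy.
Step 10. Evaluate the standard form: now -5*y**2*cos(3*y)/3 + 10*y*sin(3*y)/9 + 3*log(y - 5) + log(y + 2) + 2*log(y + 4) + 10*cos(3*y)/27 + atan(y/4) + atan(y/3)/3.
Answer: -5*y**2*cos(3*y)/3 + 10*y*sin(3*y)/9 + 3*log(y - 5) + log(y + 2) + 2*log(y + 4) + 10*cos(3*y)/27 + atan(y/4) + atan(y/3)/3.


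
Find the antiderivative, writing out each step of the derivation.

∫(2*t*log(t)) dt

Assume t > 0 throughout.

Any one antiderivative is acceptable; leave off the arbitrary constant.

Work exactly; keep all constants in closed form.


Step 1. Integrate ∫(2*t*log(t)) dt by parts with u = log(t), dv = (2*t) dt, so v = t**2 [assuming t > 0]: now t**2*log(t) + ∫(-t) dt.
Step 2. Evaluate the standard form: now t**2*log(t) - t**2/2.
Answer: t**2*log(t) - t**2/2.


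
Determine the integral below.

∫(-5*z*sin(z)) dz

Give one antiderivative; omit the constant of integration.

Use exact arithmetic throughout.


Answer: 5*z*cos(z) - 5*sin(z).


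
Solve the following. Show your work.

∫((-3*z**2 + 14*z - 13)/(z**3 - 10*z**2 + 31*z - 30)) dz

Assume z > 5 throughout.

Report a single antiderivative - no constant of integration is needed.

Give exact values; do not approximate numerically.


Step 1. Decompose ∫((-3*z**2 + 14*z - 13)/(z**3 - 10*z**2 + 31*z - 30)) dz by partial fractions, (-3*z**2 + 14*z - 13)/(z**3 - 10*z**2 + 31*z - 30) = 1/(z - 2) - 1/(z - 3) - 3/(z - 5): now ∫(-3/(z - 5)) dz + ∫(-1/(z - 3)) dz + ∫(1/(z - 2)) dz.
Step 2. Evaluate the standard form [assuming z > 5]: now -3*log(z - 5) + ∫(-1/(z - 3)) dz + ∫(1/(z - 2)) dz.
Step 3. Evaluate the standard form [assuming z > 3]: now -3*log(z - 5) - log(z - 3) + ∫(1/(z - 2)) dz.
Step 4. Evaluate the standard form [assuming z > 2]: now -3*log(z - 5) - log(z - 3) + log(z - 2).
Answer: -3*log(z - 5) - log(z - 3) + log(z - 2).


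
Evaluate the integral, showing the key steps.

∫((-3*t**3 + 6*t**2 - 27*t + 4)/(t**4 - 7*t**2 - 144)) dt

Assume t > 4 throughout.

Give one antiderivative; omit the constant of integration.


Step 1. Decompose ∫((-3*t**3 + 6*t**2 - 27*t + 4)/(t**4 - 7*t**2 - 144)) dt by partial fractions, (-3*t**3 + 6*t**2 - 27*t + 4)/(t**4 - 7*t**2 - 144) = 2/(t**2 + 9) - 2/(t + 4) - 1/(t - 4): now ∫(-1/(t - 4)) dt + ∫(-2/(t + 4)) dt + ∫(2/(t**2 + 9)) dt.
Step 2. Evaluate the standard form [assuming t > -4]: now -2*log(t + 4) + ∫(-1/(t - 4)) dt + ∫(2/(t**2 + 9)) dt.
Step 3. Evaluate the standard form [assuming t > 4]: now -log(t - 4) - 2*log(t + 4) + ∫(2/(t**2 + 9)) dt.
Step 4. Evaluate the standard form: now -log(t - 4) - 2*log(t + 4) + 2*atan(t/3)/3.
Answer: -log(t - 4) - 2*log(t + 4) + 2*atan(t/3)/3.


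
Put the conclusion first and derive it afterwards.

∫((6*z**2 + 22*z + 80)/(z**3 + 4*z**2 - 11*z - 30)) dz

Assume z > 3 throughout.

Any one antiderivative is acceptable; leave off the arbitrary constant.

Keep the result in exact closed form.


The answer is 5*log(z - 3) - 4*log(z + 2) + 5*log(z + 5).
Step 1. Decompose ∫((6*z**2 + 22*z + 80)/(z**3 + 4*z**2 - 11*z - 30)) dz by partial fractions, (6*z**2 + 22*z + 80)/(z**3 + 4*z**2 - 11*z - 30) = 5/(z + 5) - 4/(z + 2) + 5/(z - 3): now ∫(5/(z - 3)) dz + ∫(-4/(z + 2)) dz + ∫(5/(z + 5)) dz.
Step 2. Evaluate the standard form [assuming z > -2]: now -4*log(z + 2) + ∫(5/(z - 3)) dz + ∫(5/(z + 5)) dz.
Step 3. Evaluate the standard form [assuming z > -5]: now -4*log(z + 2) + 5*log(z + 5) + ∫(5/(z - 3)) dz.
Step 4. Evaluate the standard form [assuming z > 3]: now 5*log(z - 3) - 4*log(z + 2) + 5*log(z + 5).
Answer: 5*log(z - 3) - 4*log(z + 2) + 5*log(z + 5).


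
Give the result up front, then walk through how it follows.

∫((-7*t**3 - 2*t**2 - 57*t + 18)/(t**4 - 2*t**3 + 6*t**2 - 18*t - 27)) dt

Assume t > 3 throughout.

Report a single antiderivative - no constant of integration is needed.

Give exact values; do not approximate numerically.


The answer is -5*log(t - 3) - 2*log(t + 1) - atan(t/3).
Step 1. Decompose ∫((-7*t**3 - 2*t**2 - 57*t + 18)/(t**4 - 2*t**3 + 6*t**2 - 18*t - 27)) dt by partial fractions, (-7*t**3 - 2*t**2 - 57*t + 18)/(t**4 - 2*t**3 + 6*t**2 - 18*t - 27) = -3/(t**2 + 9) - 2/(t + 1) - 5/(t - 3): now ∫(-5/(t - 3)) dt + ∫(-2/(t + 1)) dt + ∫(-3/(t**2 + 9)) dt.
Step 2. Evaluate the standard form [assuming t > -1]: now -2*log(t + 1) + ∫(-5/(t - 3)) dt + ∫(-3/(t**2 + 9)) dt.
Step 3. Evaluate the standard form [assuming t > 3]: now -5*log(t - 3) - 2*log(t + 1) + ∫(-3/(t**2 + 9)) dt.
Step 4. Evaluate the standard form: now -5*log(t - 3) - 2*log(t + 1) - atan(t/3).
Answer: -5*log(t - 3) - 2*log(t + 1) - atan(t/3).


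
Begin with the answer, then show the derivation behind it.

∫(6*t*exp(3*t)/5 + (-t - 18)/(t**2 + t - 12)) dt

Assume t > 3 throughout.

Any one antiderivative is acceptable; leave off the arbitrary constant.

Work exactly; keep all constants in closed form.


The answer is 2*t*exp(3*t)/5 - 2*exp(3*t)/15 - 3*log(t - 3) + 2*log(t + 4).
Step 1. Rewrite: now ∫(6*t*exp(3*t)/5) dt + ∫((-t - 18)/(t**2 + t - 12)) dt.
Step 2. Decompose ∫((-t - 18)/(t**2 + t - 12)) dt by partial fractions, (-t - 18)/(t**2 + t - 12) = 2/(t + 4) - 3/(t - 3): now ∫(6*t*exp(3*t)/5) dt + ∫(-3/(t - 3)) dt + ∫(2/(t + 4)) dt.
Step 3. Evaluate the standard form [assuming t > -4]: now 2*log(t + 4) + ∫(6*t*exp(3*t)/5) dt + ∫(-3/(t - 3)) dt.
Step 4. Evaluate the standard form [assuming t > 3]: now -3*log(t - 3) + 2*log(t + 4) + ∫(6*t*exp(3*t)/5) dt.
Step 5. Integrate ∫(6*t*exp(3*t)/5) dt by parts with u = t, dv = (6*exp(3*t)/5) dt, so v = 2*exp(3*t)/5: now 2*t*exp(3*t)/5 - 3*log(t - 3) + 2*log(t + 4) + ∫(-2*exp(3*t)/5) dt.
Step 6. Evaluate the standard form: now 2*t*exp(3*t)/5 - 2*exp(3*t)/15 - 3*log(t - 3) + 2*log(t + 4).
Answer: 2*t*exp(3*t)/5 - 2*exp(3*t)/15 - 3*log(t - 3) + 2*log(t + 4).


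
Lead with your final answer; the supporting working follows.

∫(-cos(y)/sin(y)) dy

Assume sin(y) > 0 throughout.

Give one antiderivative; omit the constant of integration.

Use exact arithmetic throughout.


The answer is -log(sin(y)).
Step 1. Substitute u = sin(y), turning ∫(-cos(y)/sin(y)) dy into ∫(-1/u) du: now ∫(-1/u) du.
Step 2. Evaluate the standard form [assuming u > 0]: now -log(u).
Step 3. Substitute back u = sin(y): now -log(sin(y)).
Answer: -log(sin(y)).


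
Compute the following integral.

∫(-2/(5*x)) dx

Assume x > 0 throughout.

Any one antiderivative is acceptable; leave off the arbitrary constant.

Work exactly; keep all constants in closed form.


Answer: -2*log(x)/5.


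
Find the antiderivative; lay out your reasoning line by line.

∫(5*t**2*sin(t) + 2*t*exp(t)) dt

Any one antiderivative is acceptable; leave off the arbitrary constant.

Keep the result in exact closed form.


Step 1. Rewrite: now ∫(2*t*exp(t)) dt + ∫(5*t**2*sin(t)) dt.
Step 2. Integrate ∫(2*t*exp(t)) dt by parts with u = t, dv = (2*exp(t)) dt, so v = 2*exp(t): now 2*t*exp(t) + ∫(5*t**2*sin(t)) dt + ∫(-2*exp(t)) dt.
Step 3. Evaluate the standard form: now 2*t*exp(t) - 2*exp(t) + ∫(5*t**2*sin(t)) dt.
Step 4. Integrate ∫(5*t**2*sin(t)) dt by parts with u = t**2, dv = (5*sin(t)) dt, so v = -5*cos(t): now -5*t**2*cos(t) + 2*t*exp(t) - 2*exp(t) + ∫(10*t*cos(t)) dt.
Step 5. Integrate ∫(10*t*cos(t)) dt by parts with u = t, dv = (10*cos(t)) dt, so v = 10*sin(t): now -5*t**2*cos(t) + 2*t*exp(t) + 10*t*sin(t) - 2*exp(t) + ∫(-10*sin(t)) dt.
Step 6. Evaluate the standard form: now -5*t**2*cos(t) + 2*t*exp(t) + 10*t*sin(t) - 2*exp(t) + 10*cos(t).
Answer: -5*t**2*cos(t) + 2*t*exp(t) + 10*t*sin(t) - 2*exp(t) + 10*cos(t).


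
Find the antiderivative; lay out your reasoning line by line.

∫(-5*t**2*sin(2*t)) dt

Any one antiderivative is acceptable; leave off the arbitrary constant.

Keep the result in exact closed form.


Step 1. Integrate ∫(-5*t**2*sin(2*t)) dt by parts with u = t**2, dv = (-5*sin(2*t)) dt, so v = 5*cos(2*t)/2: now 5*t**2*cos(2*t)/2 + ∫(-5*t*cos(2*t)) dt.
Step 2. Integrate ∫(-5*t*cos(2*t)) dt by parts with u = t, dv = (-5*cos(2*t)) dt, so v = -5*sin(2*t)/2: now 5*t**2*cos(2*t)/2 - 5*t*sin(2*t)/2 + ∫(5*sin(2*t)/2) dt.
Step 3. Evaluate the standard form: now 5*t**2*cos(2*t)/2 - 5*t*sin(2*t)/2 - 5*cos(2*t)/4.
Answer: 5*t**2*cos(2*t)/2 - 5*t*sin(2*t)/2 - 5*cos(2*t)/4.


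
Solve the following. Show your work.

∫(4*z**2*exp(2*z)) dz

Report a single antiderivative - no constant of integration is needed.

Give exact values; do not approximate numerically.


Step 1. Integrate ∫(4*z**2*exp(2*z)) dz by parts with u = z**2, dv = (4*exp(2*z)) dz, so v = 2*exp(2*z): now 2*z**2*exp(2*z) + ∫(-4*z*exp(2*z)) dz.
Step 2. Integrate ∫(-4*z*exp(2*z)) dz by parts with u = z, dv = (-4*exp(2*z)) dz, so v = -2*exp(2*z): now 2*z**2*exp(2*z) - 2*z*exp(2*z) + ∫(2*exp(2*z)) dz.
Step 3. Evaluate the standard form: now 2*z**2*exp(2*z) - 2*z*exp(2*z) + exp(2*z).
Answer: 2*z**2*exp(2*z) - 2*z*exp(2*z) + exp(2*z).


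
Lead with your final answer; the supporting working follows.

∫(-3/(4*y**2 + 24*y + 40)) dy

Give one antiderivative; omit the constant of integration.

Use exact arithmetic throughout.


The answer is -3*atan(y + 3)/4.
Step 1. Substitute u = -y - 3, turning ∫(-3/(4*y**2 + 24*y + 40)) dy into ∫(3/(4*(u**2 + 1))) du: now ∫(3/(4*(u**2 + 1))) du.
Step 2. Evaluate the standard form: now 3*atan(u)/4.
Step 3. Substitute back u = -y - 3: now -3*atan(y + 3)/4.
Answer: -3*atan(y + 3)/4.


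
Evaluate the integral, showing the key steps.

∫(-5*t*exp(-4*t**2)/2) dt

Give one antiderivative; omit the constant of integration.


Step 1. Substitute u = t**2, turning ∫(-5*t*exp(-4*t**2)/2) dt into ∫(-5*exp(-4*u)/4) du: now ∫(-5*exp(-4*u)/4) du.
Step 2. Evaluate the standard form: now 5*exp(-4*u)/16.
Step 3. Substitute back u = t**2: now 5*exp(-4*t**2)/16.
Answer: 5*exp(-4*t**2)/16.


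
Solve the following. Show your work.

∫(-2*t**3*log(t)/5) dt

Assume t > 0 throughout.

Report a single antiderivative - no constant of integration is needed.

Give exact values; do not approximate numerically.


Step 1. Integrate ∫(-2*t**3*log(t)/5) dt by parts with u = log(t), dv = (-2*t**3/5) dt, so v = -t**4/10 [assuming t > 0]: now -t**4*log(t)/10 + ∫(t**3/10) dt.
Step 2. Evaluate the standard form: now -t**4*log(t)/10 + t**4/40.
Answer: -t**4*log(t)/10 + t**4/40.


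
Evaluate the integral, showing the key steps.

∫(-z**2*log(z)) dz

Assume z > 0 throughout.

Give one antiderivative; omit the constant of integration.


Step 1. Integrate ∫(-z**2*log(z)) dz by parts with u = log(z), dv = (-z**2) dz, so v = -z**3/3 [assuming z > 0]: now -z**3*log(z)/3 + ∫(z**2/3) dz.
Step 2. Evaluate the standard form: now -z**3*log(z)/3 + z**3/9.
Answer: -z**3*log(z)/3 + z**3/9.


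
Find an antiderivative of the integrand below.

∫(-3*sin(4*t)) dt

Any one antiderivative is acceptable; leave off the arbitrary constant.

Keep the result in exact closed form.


Answer: 3*cos(4*t)/4.


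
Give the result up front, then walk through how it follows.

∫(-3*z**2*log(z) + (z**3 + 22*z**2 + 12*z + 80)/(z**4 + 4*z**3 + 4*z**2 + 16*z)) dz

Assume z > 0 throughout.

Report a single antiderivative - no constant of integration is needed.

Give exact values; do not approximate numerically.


The answer is -z**3*log(z) + z**3/3 + 5*log(z) - 4*log(z + 4) + atan(z/2).
Step 1. Rewrite: now ∫(-3*z**2*log(z)) dz + ∫((z**3 + 22*z**2 + 12*z + 80)/(z**4 + 4*z**3 + 4*z**2 + 16*z)) dz.
Step 2. Decompose ∫((z**3 + 22*z**2 + 12*z + 80)/(z**4 + 4*z**3 + 4*z**2 + 16*z)) dz by partial fractions, (z**3 + 22*z**2 + 12*z + 80)/(z**4 + 4*z**3 + 4*z**2 + 16*z) = 2/(z**2 + 4) - 4/(z + 4) + 5/z: now ∫(5/z) dz + ∫(-3*z**2*log(z)) dz + ∫(-4/(z + 4)) dz + ∫(2/(z**2 + 4)) dz.
Step 3. Evaluate the standard form [assuming z > 0]: now 5*log(z) + ∫(-3*z**2*log(z)) dz + ∫(-4/(z + 4)) dz + ∫(2/(z**2 + 4)) dz.
Step 4. Evaluate the standard form [assuming z > -4]: now 5*log(z) - 4*log(z + 4) + ∫(-3*z**2*log(z)) dz + ∫(2/(z**2 + 4)) dz.
Step 5. Evaluate the standard form: now 5*log(z) - 4*log(z + 4) + atan(z/2) + ∫(-3*z**2*log(z)) dz.
Step 6. Integrate ∫(-3*z**2*log(z)) dz by parts with u = log(z), dv = (-3*z**2) dz, so v = -z**3 [assuming z > 0]: now -z**3*log(z) + 5*log(z) - 4*log(z + 4) + atan(z/2) + ∫(z**2) dz.
Step 7. Evaluate the standard form: now -z**3*log(z) + z**3/3 + 5*log(z) - 4*log(z + 4) + atan(z/2).
Answer: -z**3*log(z) + z**3/3 + 5*log(z) - 4*log(z + 4) + atan(z/2).


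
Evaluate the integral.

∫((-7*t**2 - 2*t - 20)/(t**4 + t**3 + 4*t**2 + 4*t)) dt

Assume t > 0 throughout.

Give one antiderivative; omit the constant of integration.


Answer: -5*log(t) + 5*log(t + 1) - atan(t/2).


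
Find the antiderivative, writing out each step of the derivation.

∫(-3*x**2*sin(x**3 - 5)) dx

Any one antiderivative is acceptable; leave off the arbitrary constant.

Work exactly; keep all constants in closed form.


Step 1. Substitute u = x**3 - 5, turning ∫(-3*x**2*sin(x**3 - 5)) dx into ∫(-sin(u)) du: now ∫(-sin(u)) du.
Step 2. Evaluate the standard form: now cos(u).
Step 3. Substitute back u = x**3 - 5: now cos(x**3 - 5).
Answer: cos(x**3 - 5).


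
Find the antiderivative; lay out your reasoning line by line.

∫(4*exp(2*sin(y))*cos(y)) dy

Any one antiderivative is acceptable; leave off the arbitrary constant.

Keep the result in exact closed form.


Step 1. Substitute u = sin(y), turning ∫(4*exp(2*sin(y))*cos(y)) dy into ∫(4*exp(2*u)) du: now ∫(4*exp(2*u)) du.
Step 2. Evaluate the standard form: now 2*exp(2*u).
Step 3. Substitute back u = sin(y): now 2*exp(2*sin(y)).
Answer: 2*exp(2*sin(y)).


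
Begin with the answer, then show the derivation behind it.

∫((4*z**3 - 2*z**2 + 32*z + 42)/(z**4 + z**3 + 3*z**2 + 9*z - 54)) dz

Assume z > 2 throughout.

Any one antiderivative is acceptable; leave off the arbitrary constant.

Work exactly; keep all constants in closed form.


The answer is 2*log(z - 2) + 2*log(z + 3) - 4*atan(z/3)/3.
Step 1. Decompose ∫((4*z**3 - 2*z**2 + 32*z + 42)/(z**4 + z**3 + 3*z**2 + 9*z - 54)) dz by partial fractions, (4*z**3 - 2*z**2 + 32*z + 42)/(z**4 + z**3 + 3*z**2 + 9*z - 54) = -4/(z**2 + 9) + 2/(z + 3) + 2/(z - 2): now ∫(2/(z - 2)) dz + ∫(2/(z + 3)) dz + ∫(-4/(z**2 + 9)) dz.
Step 2. Evaluate the standard form [assuming z > -3]: now 2*log(z + 3) + ∫(2/(z - 2)) dz + ∫(-4/(z**2 + 9)) dz.
Step 3. Evaluate the standard form [assuming z > 2]: now 2*log(z - 2) + 2*log(z + 3) + ∫(-4/(z**2 + 9)) dz.
Step 4. Evaluate the standard form: now 2*log(z - 2) + 2*log(z + 3) - 4*atan(z/3)/3.
Answer: 2*log(z - 2) + 2*log(z + 3) - 4*atan(z/3)/3.
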